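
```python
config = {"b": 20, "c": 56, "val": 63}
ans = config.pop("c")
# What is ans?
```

Trace (tracking ans):
config = {'b': 20, 'c': 56, 'val': 63}  # -> config = {'b': 20, 'c': 56, 'val': 63}
ans = config.pop('c')  # -> ans = 56

Answer: 56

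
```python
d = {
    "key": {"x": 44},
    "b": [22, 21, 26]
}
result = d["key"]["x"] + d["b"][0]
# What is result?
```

Answer: 66

Derivation:
Trace (tracking result):
d = {'key': {'x': 44}, 'b': [22, 21, 26]}  # -> d = {'key': {'x': 44}, 'b': [22, 21, 26]}
result = d['key']['x'] + d['b'][0]  # -> result = 66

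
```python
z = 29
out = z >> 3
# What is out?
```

Answer: 3

Derivation:
Trace (tracking out):
z = 29  # -> z = 29
out = z >> 3  # -> out = 3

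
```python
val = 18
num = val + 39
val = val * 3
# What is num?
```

Answer: 57

Derivation:
Trace (tracking num):
val = 18  # -> val = 18
num = val + 39  # -> num = 57
val = val * 3  # -> val = 54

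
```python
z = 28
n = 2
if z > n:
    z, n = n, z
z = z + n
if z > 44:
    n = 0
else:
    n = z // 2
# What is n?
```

Answer: 15

Derivation:
Trace (tracking n):
z = 28  # -> z = 28
n = 2  # -> n = 2
if z > n:  # condition is True
    z, n = (n, z)  # -> z = 2, n = 28
z = z + n  # -> z = 30
if z > 44:  # condition is False
else:
    n = z // 2  # -> n = 15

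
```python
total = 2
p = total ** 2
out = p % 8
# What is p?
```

Trace (tracking p):
total = 2  # -> total = 2
p = total ** 2  # -> p = 4
out = p % 8  # -> out = 4

Answer: 4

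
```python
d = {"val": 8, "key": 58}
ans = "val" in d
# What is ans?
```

Trace (tracking ans):
d = {'val': 8, 'key': 58}  # -> d = {'val': 8, 'key': 58}
ans = 'val' in d  # -> ans = True

Answer: True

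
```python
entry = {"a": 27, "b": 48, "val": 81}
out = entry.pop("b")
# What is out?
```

Trace (tracking out):
entry = {'a': 27, 'b': 48, 'val': 81}  # -> entry = {'a': 27, 'b': 48, 'val': 81}
out = entry.pop('b')  # -> out = 48

Answer: 48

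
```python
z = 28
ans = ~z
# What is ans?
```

Answer: -29

Derivation:
Trace (tracking ans):
z = 28  # -> z = 28
ans = ~z  # -> ans = -29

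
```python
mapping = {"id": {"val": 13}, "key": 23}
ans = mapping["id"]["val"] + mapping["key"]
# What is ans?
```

Answer: 36

Derivation:
Trace (tracking ans):
mapping = {'id': {'val': 13}, 'key': 23}  # -> mapping = {'id': {'val': 13}, 'key': 23}
ans = mapping['id']['val'] + mapping['key']  # -> ans = 36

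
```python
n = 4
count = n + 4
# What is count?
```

Trace (tracking count):
n = 4  # -> n = 4
count = n + 4  # -> count = 8

Answer: 8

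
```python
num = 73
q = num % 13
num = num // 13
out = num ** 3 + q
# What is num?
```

Trace (tracking num):
num = 73  # -> num = 73
q = num % 13  # -> q = 8
num = num // 13  # -> num = 5
out = num ** 3 + q  # -> out = 133

Answer: 5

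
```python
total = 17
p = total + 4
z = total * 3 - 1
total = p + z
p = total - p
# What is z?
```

Trace (tracking z):
total = 17  # -> total = 17
p = total + 4  # -> p = 21
z = total * 3 - 1  # -> z = 50
total = p + z  # -> total = 71
p = total - p  # -> p = 50

Answer: 50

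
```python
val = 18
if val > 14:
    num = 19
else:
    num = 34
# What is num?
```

Trace (tracking num):
val = 18  # -> val = 18
if val > 14:  # condition is True
    num = 19  # -> num = 19

Answer: 19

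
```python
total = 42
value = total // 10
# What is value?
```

Answer: 4

Derivation:
Trace (tracking value):
total = 42  # -> total = 42
value = total // 10  # -> value = 4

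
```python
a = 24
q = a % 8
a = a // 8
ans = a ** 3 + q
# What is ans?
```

Trace (tracking ans):
a = 24  # -> a = 24
q = a % 8  # -> q = 0
a = a // 8  # -> a = 3
ans = a ** 3 + q  # -> ans = 27

Answer: 27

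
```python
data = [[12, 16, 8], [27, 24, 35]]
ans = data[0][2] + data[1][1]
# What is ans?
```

Answer: 32

Derivation:
Trace (tracking ans):
data = [[12, 16, 8], [27, 24, 35]]  # -> data = [[12, 16, 8], [27, 24, 35]]
ans = data[0][2] + data[1][1]  # -> ans = 32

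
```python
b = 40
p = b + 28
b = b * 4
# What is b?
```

Answer: 160

Derivation:
Trace (tracking b):
b = 40  # -> b = 40
p = b + 28  # -> p = 68
b = b * 4  # -> b = 160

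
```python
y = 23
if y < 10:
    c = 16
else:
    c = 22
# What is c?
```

Answer: 22

Derivation:
Trace (tracking c):
y = 23  # -> y = 23
if y < 10:  # condition is False
else:
    c = 22  # -> c = 22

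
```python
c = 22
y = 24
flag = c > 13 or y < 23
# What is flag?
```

Answer: True

Derivation:
Trace (tracking flag):
c = 22  # -> c = 22
y = 24  # -> y = 24
flag = c > 13 or y < 23  # -> flag = True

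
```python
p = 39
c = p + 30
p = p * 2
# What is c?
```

Answer: 69

Derivation:
Trace (tracking c):
p = 39  # -> p = 39
c = p + 30  # -> c = 69
p = p * 2  # -> p = 78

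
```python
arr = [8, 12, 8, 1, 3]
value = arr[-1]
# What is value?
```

Answer: 3

Derivation:
Trace (tracking value):
arr = [8, 12, 8, 1, 3]  # -> arr = [8, 12, 8, 1, 3]
value = arr[-1]  # -> value = 3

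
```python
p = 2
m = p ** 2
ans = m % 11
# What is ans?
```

Answer: 4

Derivation:
Trace (tracking ans):
p = 2  # -> p = 2
m = p ** 2  # -> m = 4
ans = m % 11  # -> ans = 4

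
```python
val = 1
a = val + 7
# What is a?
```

Trace (tracking a):
val = 1  # -> val = 1
a = val + 7  # -> a = 8

Answer: 8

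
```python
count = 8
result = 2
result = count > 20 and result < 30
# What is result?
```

Answer: False

Derivation:
Trace (tracking result):
count = 8  # -> count = 8
result = 2  # -> result = 2
result = count > 20 and result < 30  # -> result = False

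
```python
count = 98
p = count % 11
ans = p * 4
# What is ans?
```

Answer: 40

Derivation:
Trace (tracking ans):
count = 98  # -> count = 98
p = count % 11  # -> p = 10
ans = p * 4  # -> ans = 40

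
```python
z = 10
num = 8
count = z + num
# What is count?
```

Trace (tracking count):
z = 10  # -> z = 10
num = 8  # -> num = 8
count = z + num  # -> count = 18

Answer: 18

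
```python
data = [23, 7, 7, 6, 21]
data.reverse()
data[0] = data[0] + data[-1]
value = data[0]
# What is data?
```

Trace (tracking data):
data = [23, 7, 7, 6, 21]  # -> data = [23, 7, 7, 6, 21]
data.reverse()  # -> data = [21, 6, 7, 7, 23]
data[0] = data[0] + data[-1]  # -> data = [44, 6, 7, 7, 23]
value = data[0]  # -> value = 44

Answer: [44, 6, 7, 7, 23]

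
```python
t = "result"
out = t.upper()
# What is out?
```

Answer: 'RESULT'

Derivation:
Trace (tracking out):
t = 'result'  # -> t = 'result'
out = t.upper()  # -> out = 'RESULT'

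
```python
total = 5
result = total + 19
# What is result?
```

Trace (tracking result):
total = 5  # -> total = 5
result = total + 19  # -> result = 24

Answer: 24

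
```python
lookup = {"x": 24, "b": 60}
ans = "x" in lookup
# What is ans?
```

Answer: True

Derivation:
Trace (tracking ans):
lookup = {'x': 24, 'b': 60}  # -> lookup = {'x': 24, 'b': 60}
ans = 'x' in lookup  # -> ans = True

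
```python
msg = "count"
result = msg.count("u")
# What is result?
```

Trace (tracking result):
msg = 'count'  # -> msg = 'count'
result = msg.count('u')  # -> result = 1

Answer: 1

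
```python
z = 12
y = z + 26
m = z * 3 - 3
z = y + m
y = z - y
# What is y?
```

Answer: 33

Derivation:
Trace (tracking y):
z = 12  # -> z = 12
y = z + 26  # -> y = 38
m = z * 3 - 3  # -> m = 33
z = y + m  # -> z = 71
y = z - y  # -> y = 33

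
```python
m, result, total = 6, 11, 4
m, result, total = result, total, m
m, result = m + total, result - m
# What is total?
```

Answer: 6

Derivation:
Trace (tracking total):
m, result, total = (6, 11, 4)  # -> m = 6, result = 11, total = 4
m, result, total = (result, total, m)  # -> m = 11, result = 4, total = 6
m, result = (m + total, result - m)  # -> m = 17, result = -7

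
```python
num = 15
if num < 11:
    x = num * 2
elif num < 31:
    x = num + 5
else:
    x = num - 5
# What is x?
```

Answer: 20

Derivation:
Trace (tracking x):
num = 15  # -> num = 15
if num < 11:  # condition is False
elif num < 31:  # condition is True
    x = num + 5  # -> x = 20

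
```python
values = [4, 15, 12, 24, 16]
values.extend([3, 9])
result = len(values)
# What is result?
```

Trace (tracking result):
values = [4, 15, 12, 24, 16]  # -> values = [4, 15, 12, 24, 16]
values.extend([3, 9])  # -> values = [4, 15, 12, 24, 16, 3, 9]
result = len(values)  # -> result = 7

Answer: 7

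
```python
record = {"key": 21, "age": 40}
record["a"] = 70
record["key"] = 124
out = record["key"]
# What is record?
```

Trace (tracking record):
record = {'key': 21, 'age': 40}  # -> record = {'key': 21, 'age': 40}
record['a'] = 70  # -> record = {'key': 21, 'age': 40, 'a': 70}
record['key'] = 124  # -> record = {'key': 124, 'age': 40, 'a': 70}
out = record['key']  # -> out = 124

Answer: {'key': 124, 'age': 40, 'a': 70}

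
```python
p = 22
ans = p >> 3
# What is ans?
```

Answer: 2

Derivation:
Trace (tracking ans):
p = 22  # -> p = 22
ans = p >> 3  # -> ans = 2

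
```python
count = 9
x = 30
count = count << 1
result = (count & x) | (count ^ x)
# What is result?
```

Trace (tracking result):
count = 9  # -> count = 9
x = 30  # -> x = 30
count = count << 1  # -> count = 18
result = count & x | count ^ x  # -> result = 30

Answer: 30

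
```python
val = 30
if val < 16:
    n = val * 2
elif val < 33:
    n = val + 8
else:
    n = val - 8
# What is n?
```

Answer: 38

Derivation:
Trace (tracking n):
val = 30  # -> val = 30
if val < 16:  # condition is False
elif val < 33:  # condition is True
    n = val + 8  # -> n = 38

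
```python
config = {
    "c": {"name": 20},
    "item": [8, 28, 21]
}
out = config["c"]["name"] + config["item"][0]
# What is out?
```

Answer: 28

Derivation:
Trace (tracking out):
config = {'c': {'name': 20}, 'item': [8, 28, 21]}  # -> config = {'c': {'name': 20}, 'item': [8, 28, 21]}
out = config['c']['name'] + config['item'][0]  # -> out = 28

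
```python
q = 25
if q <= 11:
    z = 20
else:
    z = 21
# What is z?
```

Trace (tracking z):
q = 25  # -> q = 25
if q <= 11:  # condition is False
else:
    z = 21  # -> z = 21

Answer: 21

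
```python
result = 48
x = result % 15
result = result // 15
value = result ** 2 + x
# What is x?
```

Trace (tracking x):
result = 48  # -> result = 48
x = result % 15  # -> x = 3
result = result // 15  # -> result = 3
value = result ** 2 + x  # -> value = 12

Answer: 3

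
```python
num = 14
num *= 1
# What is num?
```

Answer: 14

Derivation:
Trace (tracking num):
num = 14  # -> num = 14
num *= 1  # -> num = 14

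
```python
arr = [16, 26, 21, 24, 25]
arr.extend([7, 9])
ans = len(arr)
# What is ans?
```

Answer: 7

Derivation:
Trace (tracking ans):
arr = [16, 26, 21, 24, 25]  # -> arr = [16, 26, 21, 24, 25]
arr.extend([7, 9])  # -> arr = [16, 26, 21, 24, 25, 7, 9]
ans = len(arr)  # -> ans = 7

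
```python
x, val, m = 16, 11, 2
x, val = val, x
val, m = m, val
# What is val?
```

Trace (tracking val):
x, val, m = (16, 11, 2)  # -> x = 16, val = 11, m = 2
x, val = (val, x)  # -> x = 11, val = 16
val, m = (m, val)  # -> val = 2, m = 16

Answer: 2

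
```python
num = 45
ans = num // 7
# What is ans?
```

Answer: 6

Derivation:
Trace (tracking ans):
num = 45  # -> num = 45
ans = num // 7  # -> ans = 6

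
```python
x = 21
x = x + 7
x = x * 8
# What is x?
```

Trace (tracking x):
x = 21  # -> x = 21
x = x + 7  # -> x = 28
x = x * 8  # -> x = 224

Answer: 224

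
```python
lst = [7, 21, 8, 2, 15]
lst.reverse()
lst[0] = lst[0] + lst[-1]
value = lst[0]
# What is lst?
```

Trace (tracking lst):
lst = [7, 21, 8, 2, 15]  # -> lst = [7, 21, 8, 2, 15]
lst.reverse()  # -> lst = [15, 2, 8, 21, 7]
lst[0] = lst[0] + lst[-1]  # -> lst = [22, 2, 8, 21, 7]
value = lst[0]  # -> value = 22

Answer: [22, 2, 8, 21, 7]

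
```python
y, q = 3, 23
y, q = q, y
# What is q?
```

Answer: 3

Derivation:
Trace (tracking q):
y, q = (3, 23)  # -> y = 3, q = 23
y, q = (q, y)  # -> y = 23, q = 3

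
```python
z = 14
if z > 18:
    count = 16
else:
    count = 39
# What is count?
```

Answer: 39

Derivation:
Trace (tracking count):
z = 14  # -> z = 14
if z > 18:  # condition is False
else:
    count = 39  # -> count = 39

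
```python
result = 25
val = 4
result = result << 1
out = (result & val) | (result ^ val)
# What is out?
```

Trace (tracking out):
result = 25  # -> result = 25
val = 4  # -> val = 4
result = result << 1  # -> result = 50
out = result & val | result ^ val  # -> out = 54

Answer: 54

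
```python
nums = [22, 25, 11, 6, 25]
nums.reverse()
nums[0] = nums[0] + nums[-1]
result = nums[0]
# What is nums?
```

Trace (tracking nums):
nums = [22, 25, 11, 6, 25]  # -> nums = [22, 25, 11, 6, 25]
nums.reverse()  # -> nums = [25, 6, 11, 25, 22]
nums[0] = nums[0] + nums[-1]  # -> nums = [47, 6, 11, 25, 22]
result = nums[0]  # -> result = 47

Answer: [47, 6, 11, 25, 22]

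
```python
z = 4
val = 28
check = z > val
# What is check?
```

Trace (tracking check):
z = 4  # -> z = 4
val = 28  # -> val = 28
check = z > val  # -> check = False

Answer: False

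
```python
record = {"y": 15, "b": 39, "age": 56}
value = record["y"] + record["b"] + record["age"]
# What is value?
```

Answer: 110

Derivation:
Trace (tracking value):
record = {'y': 15, 'b': 39, 'age': 56}  # -> record = {'y': 15, 'b': 39, 'age': 56}
value = record['y'] + record['b'] + record['age']  # -> value = 110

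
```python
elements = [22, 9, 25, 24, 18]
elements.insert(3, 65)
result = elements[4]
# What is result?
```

Trace (tracking result):
elements = [22, 9, 25, 24, 18]  # -> elements = [22, 9, 25, 24, 18]
elements.insert(3, 65)  # -> elements = [22, 9, 25, 65, 24, 18]
result = elements[4]  # -> result = 24

Answer: 24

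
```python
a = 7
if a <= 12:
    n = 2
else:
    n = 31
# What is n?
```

Trace (tracking n):
a = 7  # -> a = 7
if a <= 12:  # condition is True
    n = 2  # -> n = 2

Answer: 2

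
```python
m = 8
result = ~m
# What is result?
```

Answer: -9

Derivation:
Trace (tracking result):
m = 8  # -> m = 8
result = ~m  # -> result = -9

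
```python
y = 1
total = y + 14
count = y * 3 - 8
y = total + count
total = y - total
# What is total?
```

Answer: -5

Derivation:
Trace (tracking total):
y = 1  # -> y = 1
total = y + 14  # -> total = 15
count = y * 3 - 8  # -> count = -5
y = total + count  # -> y = 10
total = y - total  # -> total = -5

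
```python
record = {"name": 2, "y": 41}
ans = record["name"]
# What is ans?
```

Answer: 2

Derivation:
Trace (tracking ans):
record = {'name': 2, 'y': 41}  # -> record = {'name': 2, 'y': 41}
ans = record['name']  # -> ans = 2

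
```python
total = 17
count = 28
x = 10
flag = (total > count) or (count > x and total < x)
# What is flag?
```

Answer: False

Derivation:
Trace (tracking flag):
total = 17  # -> total = 17
count = 28  # -> count = 28
x = 10  # -> x = 10
flag = total > count or (count > x and total < x)  # -> flag = False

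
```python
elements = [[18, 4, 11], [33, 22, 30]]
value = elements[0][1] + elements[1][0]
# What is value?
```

Trace (tracking value):
elements = [[18, 4, 11], [33, 22, 30]]  # -> elements = [[18, 4, 11], [33, 22, 30]]
value = elements[0][1] + elements[1][0]  # -> value = 37

Answer: 37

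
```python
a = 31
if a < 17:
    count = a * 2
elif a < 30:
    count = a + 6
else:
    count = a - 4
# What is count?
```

Answer: 27

Derivation:
Trace (tracking count):
a = 31  # -> a = 31
if a < 17:  # condition is False
elif a < 30:  # condition is False
else:
    count = a - 4  # -> count = 27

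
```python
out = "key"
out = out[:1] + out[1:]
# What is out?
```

Trace (tracking out):
out = 'key'  # -> out = 'key'
out = out[:1] + out[1:]  # -> out = 'key'

Answer: 'key'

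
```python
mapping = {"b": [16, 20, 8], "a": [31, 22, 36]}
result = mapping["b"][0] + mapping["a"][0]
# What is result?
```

Answer: 47

Derivation:
Trace (tracking result):
mapping = {'b': [16, 20, 8], 'a': [31, 22, 36]}  # -> mapping = {'b': [16, 20, 8], 'a': [31, 22, 36]}
result = mapping['b'][0] + mapping['a'][0]  # -> result = 47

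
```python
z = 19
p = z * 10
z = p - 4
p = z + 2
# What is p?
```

Answer: 188

Derivation:
Trace (tracking p):
z = 19  # -> z = 19
p = z * 10  # -> p = 190
z = p - 4  # -> z = 186
p = z + 2  # -> p = 188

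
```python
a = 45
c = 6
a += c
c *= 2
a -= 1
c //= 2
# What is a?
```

Trace (tracking a):
a = 45  # -> a = 45
c = 6  # -> c = 6
a += c  # -> a = 51
c *= 2  # -> c = 12
a -= 1  # -> a = 50
c //= 2  # -> c = 6

Answer: 50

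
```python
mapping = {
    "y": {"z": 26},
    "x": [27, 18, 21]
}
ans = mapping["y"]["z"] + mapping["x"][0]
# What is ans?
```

Trace (tracking ans):
mapping = {'y': {'z': 26}, 'x': [27, 18, 21]}  # -> mapping = {'y': {'z': 26}, 'x': [27, 18, 21]}
ans = mapping['y']['z'] + mapping['x'][0]  # -> ans = 53

Answer: 53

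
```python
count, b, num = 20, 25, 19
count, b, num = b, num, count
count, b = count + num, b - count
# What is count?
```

Answer: 45

Derivation:
Trace (tracking count):
count, b, num = (20, 25, 19)  # -> count = 20, b = 25, num = 19
count, b, num = (b, num, count)  # -> count = 25, b = 19, num = 20
count, b = (count + num, b - count)  # -> count = 45, b = -6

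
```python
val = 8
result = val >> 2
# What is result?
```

Trace (tracking result):
val = 8  # -> val = 8
result = val >> 2  # -> result = 2

Answer: 2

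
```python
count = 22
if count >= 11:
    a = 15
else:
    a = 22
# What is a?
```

Answer: 15

Derivation:
Trace (tracking a):
count = 22  # -> count = 22
if count >= 11:  # condition is True
    a = 15  # -> a = 15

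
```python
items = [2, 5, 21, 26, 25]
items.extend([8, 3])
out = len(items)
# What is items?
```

Trace (tracking items):
items = [2, 5, 21, 26, 25]  # -> items = [2, 5, 21, 26, 25]
items.extend([8, 3])  # -> items = [2, 5, 21, 26, 25, 8, 3]
out = len(items)  # -> out = 7

Answer: [2, 5, 21, 26, 25, 8, 3]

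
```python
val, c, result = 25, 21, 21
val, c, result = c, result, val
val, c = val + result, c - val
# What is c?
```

Trace (tracking c):
val, c, result = (25, 21, 21)  # -> val = 25, c = 21, result = 21
val, c, result = (c, result, val)  # -> val = 21, c = 21, result = 25
val, c = (val + result, c - val)  # -> val = 46, c = 0

Answer: 0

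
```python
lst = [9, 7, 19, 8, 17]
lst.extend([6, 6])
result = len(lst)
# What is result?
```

Answer: 7

Derivation:
Trace (tracking result):
lst = [9, 7, 19, 8, 17]  # -> lst = [9, 7, 19, 8, 17]
lst.extend([6, 6])  # -> lst = [9, 7, 19, 8, 17, 6, 6]
result = len(lst)  # -> result = 7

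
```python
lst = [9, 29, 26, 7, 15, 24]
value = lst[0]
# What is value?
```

Answer: 9

Derivation:
Trace (tracking value):
lst = [9, 29, 26, 7, 15, 24]  # -> lst = [9, 29, 26, 7, 15, 24]
value = lst[0]  # -> value = 9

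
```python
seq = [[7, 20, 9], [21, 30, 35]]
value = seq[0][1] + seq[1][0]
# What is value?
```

Trace (tracking value):
seq = [[7, 20, 9], [21, 30, 35]]  # -> seq = [[7, 20, 9], [21, 30, 35]]
value = seq[0][1] + seq[1][0]  # -> value = 41

Answer: 41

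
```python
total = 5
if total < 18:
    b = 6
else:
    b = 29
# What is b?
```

Trace (tracking b):
total = 5  # -> total = 5
if total < 18:  # condition is True
    b = 6  # -> b = 6

Answer: 6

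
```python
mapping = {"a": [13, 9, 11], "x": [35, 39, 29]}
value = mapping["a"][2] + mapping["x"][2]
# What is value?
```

Trace (tracking value):
mapping = {'a': [13, 9, 11], 'x': [35, 39, 29]}  # -> mapping = {'a': [13, 9, 11], 'x': [35, 39, 29]}
value = mapping['a'][2] + mapping['x'][2]  # -> value = 40

Answer: 40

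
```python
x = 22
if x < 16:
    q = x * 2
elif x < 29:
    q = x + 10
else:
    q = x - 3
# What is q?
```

Answer: 32

Derivation:
Trace (tracking q):
x = 22  # -> x = 22
if x < 16:  # condition is False
elif x < 29:  # condition is True
    q = x + 10  # -> q = 32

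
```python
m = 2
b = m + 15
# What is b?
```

Answer: 17

Derivation:
Trace (tracking b):
m = 2  # -> m = 2
b = m + 15  # -> b = 17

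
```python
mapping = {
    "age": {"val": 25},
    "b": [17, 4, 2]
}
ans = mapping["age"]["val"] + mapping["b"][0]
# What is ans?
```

Answer: 42

Derivation:
Trace (tracking ans):
mapping = {'age': {'val': 25}, 'b': [17, 4, 2]}  # -> mapping = {'age': {'val': 25}, 'b': [17, 4, 2]}
ans = mapping['age']['val'] + mapping['b'][0]  # -> ans = 42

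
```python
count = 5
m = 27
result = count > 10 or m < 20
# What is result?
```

Answer: False

Derivation:
Trace (tracking result):
count = 5  # -> count = 5
m = 27  # -> m = 27
result = count > 10 or m < 20  # -> result = False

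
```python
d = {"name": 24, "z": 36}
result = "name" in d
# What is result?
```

Trace (tracking result):
d = {'name': 24, 'z': 36}  # -> d = {'name': 24, 'z': 36}
result = 'name' in d  # -> result = True

Answer: True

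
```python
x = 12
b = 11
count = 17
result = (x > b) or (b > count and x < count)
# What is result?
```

Trace (tracking result):
x = 12  # -> x = 12
b = 11  # -> b = 11
count = 17  # -> count = 17
result = x > b or (b > count and x < count)  # -> result = True

Answer: True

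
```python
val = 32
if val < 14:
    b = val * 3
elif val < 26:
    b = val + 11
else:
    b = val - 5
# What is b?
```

Answer: 27

Derivation:
Trace (tracking b):
val = 32  # -> val = 32
if val < 14:  # condition is False
elif val < 26:  # condition is False
else:
    b = val - 5  # -> b = 27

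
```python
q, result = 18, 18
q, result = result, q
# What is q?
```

Answer: 18

Derivation:
Trace (tracking q):
q, result = (18, 18)  # -> q = 18, result = 18
q, result = (result, q)  # -> q = 18, result = 18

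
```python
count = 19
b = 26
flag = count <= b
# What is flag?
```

Answer: True

Derivation:
Trace (tracking flag):
count = 19  # -> count = 19
b = 26  # -> b = 26
flag = count <= b  # -> flag = True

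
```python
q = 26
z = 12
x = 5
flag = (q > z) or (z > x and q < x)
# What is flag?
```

Answer: True

Derivation:
Trace (tracking flag):
q = 26  # -> q = 26
z = 12  # -> z = 12
x = 5  # -> x = 5
flag = q > z or (z > x and q < x)  # -> flag = True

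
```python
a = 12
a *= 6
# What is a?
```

Answer: 72

Derivation:
Trace (tracking a):
a = 12  # -> a = 12
a *= 6  # -> a = 72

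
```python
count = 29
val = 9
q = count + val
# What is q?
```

Answer: 38

Derivation:
Trace (tracking q):
count = 29  # -> count = 29
val = 9  # -> val = 9
q = count + val  # -> q = 38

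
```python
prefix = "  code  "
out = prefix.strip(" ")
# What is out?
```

Answer: 'code'

Derivation:
Trace (tracking out):
prefix = '  code  '  # -> prefix = '  code  '
out = prefix.strip(' ')  # -> out = 'code'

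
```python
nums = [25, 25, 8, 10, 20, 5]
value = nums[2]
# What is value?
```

Trace (tracking value):
nums = [25, 25, 8, 10, 20, 5]  # -> nums = [25, 25, 8, 10, 20, 5]
value = nums[2]  # -> value = 8

Answer: 8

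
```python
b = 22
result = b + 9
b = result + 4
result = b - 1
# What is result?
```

Trace (tracking result):
b = 22  # -> b = 22
result = b + 9  # -> result = 31
b = result + 4  # -> b = 35
result = b - 1  # -> result = 34

Answer: 34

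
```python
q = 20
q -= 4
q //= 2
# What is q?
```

Answer: 8

Derivation:
Trace (tracking q):
q = 20  # -> q = 20
q -= 4  # -> q = 16
q //= 2  # -> q = 8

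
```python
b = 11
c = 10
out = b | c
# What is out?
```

Trace (tracking out):
b = 11  # -> b = 11
c = 10  # -> c = 10
out = b | c  # -> out = 11

Answer: 11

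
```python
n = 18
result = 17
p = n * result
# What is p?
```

Trace (tracking p):
n = 18  # -> n = 18
result = 17  # -> result = 17
p = n * result  # -> p = 306

Answer: 306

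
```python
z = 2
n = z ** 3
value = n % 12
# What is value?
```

Trace (tracking value):
z = 2  # -> z = 2
n = z ** 3  # -> n = 8
value = n % 12  # -> value = 8

Answer: 8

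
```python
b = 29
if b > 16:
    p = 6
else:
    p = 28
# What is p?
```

Answer: 6

Derivation:
Trace (tracking p):
b = 29  # -> b = 29
if b > 16:  # condition is True
    p = 6  # -> p = 6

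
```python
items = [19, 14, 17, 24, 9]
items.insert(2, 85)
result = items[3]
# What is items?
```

Trace (tracking items):
items = [19, 14, 17, 24, 9]  # -> items = [19, 14, 17, 24, 9]
items.insert(2, 85)  # -> items = [19, 14, 85, 17, 24, 9]
result = items[3]  # -> result = 17

Answer: [19, 14, 85, 17, 24, 9]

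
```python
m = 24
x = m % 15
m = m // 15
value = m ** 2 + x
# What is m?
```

Trace (tracking m):
m = 24  # -> m = 24
x = m % 15  # -> x = 9
m = m // 15  # -> m = 1
value = m ** 2 + x  # -> value = 10

Answer: 1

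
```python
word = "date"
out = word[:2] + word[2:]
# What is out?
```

Trace (tracking out):
word = 'date'  # -> word = 'date'
out = word[:2] + word[2:]  # -> out = 'date'

Answer: 'date'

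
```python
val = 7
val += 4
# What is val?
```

Answer: 11

Derivation:
Trace (tracking val):
val = 7  # -> val = 7
val += 4  # -> val = 11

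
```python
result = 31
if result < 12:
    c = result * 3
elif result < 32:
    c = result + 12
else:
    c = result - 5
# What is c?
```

Trace (tracking c):
result = 31  # -> result = 31
if result < 12:  # condition is False
elif result < 32:  # condition is True
    c = result + 12  # -> c = 43

Answer: 43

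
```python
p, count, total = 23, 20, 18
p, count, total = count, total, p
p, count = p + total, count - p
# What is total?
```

Answer: 23

Derivation:
Trace (tracking total):
p, count, total = (23, 20, 18)  # -> p = 23, count = 20, total = 18
p, count, total = (count, total, p)  # -> p = 20, count = 18, total = 23
p, count = (p + total, count - p)  # -> p = 43, count = -2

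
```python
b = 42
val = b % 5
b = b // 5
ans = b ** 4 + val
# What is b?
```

Answer: 8

Derivation:
Trace (tracking b):
b = 42  # -> b = 42
val = b % 5  # -> val = 2
b = b // 5  # -> b = 8
ans = b ** 4 + val  # -> ans = 4098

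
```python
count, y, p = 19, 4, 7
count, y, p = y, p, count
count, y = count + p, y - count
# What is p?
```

Answer: 19

Derivation:
Trace (tracking p):
count, y, p = (19, 4, 7)  # -> count = 19, y = 4, p = 7
count, y, p = (y, p, count)  # -> count = 4, y = 7, p = 19
count, y = (count + p, y - count)  # -> count = 23, y = 3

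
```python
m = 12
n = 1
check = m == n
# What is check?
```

Trace (tracking check):
m = 12  # -> m = 12
n = 1  # -> n = 1
check = m == n  # -> check = False

Answer: False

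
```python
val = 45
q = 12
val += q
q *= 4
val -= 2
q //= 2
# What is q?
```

Trace (tracking q):
val = 45  # -> val = 45
q = 12  # -> q = 12
val += q  # -> val = 57
q *= 4  # -> q = 48
val -= 2  # -> val = 55
q //= 2  # -> q = 24

Answer: 24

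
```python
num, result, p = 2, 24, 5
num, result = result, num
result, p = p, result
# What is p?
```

Answer: 2

Derivation:
Trace (tracking p):
num, result, p = (2, 24, 5)  # -> num = 2, result = 24, p = 5
num, result = (result, num)  # -> num = 24, result = 2
result, p = (p, result)  # -> result = 5, p = 2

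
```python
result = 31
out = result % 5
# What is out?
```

Trace (tracking out):
result = 31  # -> result = 31
out = result % 5  # -> out = 1

Answer: 1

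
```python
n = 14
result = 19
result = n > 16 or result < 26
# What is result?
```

Trace (tracking result):
n = 14  # -> n = 14
result = 19  # -> result = 19
result = n > 16 or result < 26  # -> result = True

Answer: True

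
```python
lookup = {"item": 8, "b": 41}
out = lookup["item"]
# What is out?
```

Answer: 8

Derivation:
Trace (tracking out):
lookup = {'item': 8, 'b': 41}  # -> lookup = {'item': 8, 'b': 41}
out = lookup['item']  # -> out = 8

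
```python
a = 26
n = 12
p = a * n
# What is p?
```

Trace (tracking p):
a = 26  # -> a = 26
n = 12  # -> n = 12
p = a * n  # -> p = 312

Answer: 312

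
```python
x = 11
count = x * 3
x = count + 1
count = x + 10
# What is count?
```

Trace (tracking count):
x = 11  # -> x = 11
count = x * 3  # -> count = 33
x = count + 1  # -> x = 34
count = x + 10  # -> count = 44

Answer: 44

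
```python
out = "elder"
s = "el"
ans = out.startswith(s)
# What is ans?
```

Trace (tracking ans):
out = 'elder'  # -> out = 'elder'
s = 'el'  # -> s = 'el'
ans = out.startswith(s)  # -> ans = True

Answer: True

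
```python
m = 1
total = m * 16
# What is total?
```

Trace (tracking total):
m = 1  # -> m = 1
total = m * 16  # -> total = 16

Answer: 16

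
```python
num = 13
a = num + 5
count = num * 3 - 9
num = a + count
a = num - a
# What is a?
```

Answer: 30

Derivation:
Trace (tracking a):
num = 13  # -> num = 13
a = num + 5  # -> a = 18
count = num * 3 - 9  # -> count = 30
num = a + count  # -> num = 48
a = num - a  # -> a = 30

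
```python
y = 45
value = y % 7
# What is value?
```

Trace (tracking value):
y = 45  # -> y = 45
value = y % 7  # -> value = 3

Answer: 3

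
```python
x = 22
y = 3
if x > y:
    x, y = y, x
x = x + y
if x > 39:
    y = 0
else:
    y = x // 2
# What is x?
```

Trace (tracking x):
x = 22  # -> x = 22
y = 3  # -> y = 3
if x > y:  # condition is True
    x, y = (y, x)  # -> x = 3, y = 22
x = x + y  # -> x = 25
if x > 39:  # condition is False
else:
    y = x // 2  # -> y = 12

Answer: 25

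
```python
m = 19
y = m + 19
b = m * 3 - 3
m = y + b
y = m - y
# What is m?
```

Answer: 92

Derivation:
Trace (tracking m):
m = 19  # -> m = 19
y = m + 19  # -> y = 38
b = m * 3 - 3  # -> b = 54
m = y + b  # -> m = 92
y = m - y  # -> y = 54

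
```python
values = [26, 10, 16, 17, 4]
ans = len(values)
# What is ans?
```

Trace (tracking ans):
values = [26, 10, 16, 17, 4]  # -> values = [26, 10, 16, 17, 4]
ans = len(values)  # -> ans = 5

Answer: 5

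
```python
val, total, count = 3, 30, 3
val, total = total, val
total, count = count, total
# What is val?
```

Answer: 30

Derivation:
Trace (tracking val):
val, total, count = (3, 30, 3)  # -> val = 3, total = 30, count = 3
val, total = (total, val)  # -> val = 30, total = 3
total, count = (count, total)  # -> total = 3, count = 3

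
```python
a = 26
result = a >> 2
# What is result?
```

Trace (tracking result):
a = 26  # -> a = 26
result = a >> 2  # -> result = 6

Answer: 6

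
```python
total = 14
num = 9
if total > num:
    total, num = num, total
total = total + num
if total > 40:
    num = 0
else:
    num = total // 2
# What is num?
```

Answer: 11

Derivation:
Trace (tracking num):
total = 14  # -> total = 14
num = 9  # -> num = 9
if total > num:  # condition is True
    total, num = (num, total)  # -> total = 9, num = 14
total = total + num  # -> total = 23
if total > 40:  # condition is False
else:
    num = total // 2  # -> num = 11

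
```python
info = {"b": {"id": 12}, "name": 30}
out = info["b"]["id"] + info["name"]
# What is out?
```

Answer: 42

Derivation:
Trace (tracking out):
info = {'b': {'id': 12}, 'name': 30}  # -> info = {'b': {'id': 12}, 'name': 30}
out = info['b']['id'] + info['name']  # -> out = 42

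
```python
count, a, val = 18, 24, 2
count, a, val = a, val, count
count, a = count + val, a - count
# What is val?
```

Trace (tracking val):
count, a, val = (18, 24, 2)  # -> count = 18, a = 24, val = 2
count, a, val = (a, val, count)  # -> count = 24, a = 2, val = 18
count, a = (count + val, a - count)  # -> count = 42, a = -22

Answer: 18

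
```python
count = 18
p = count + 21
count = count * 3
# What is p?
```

Answer: 39

Derivation:
Trace (tracking p):
count = 18  # -> count = 18
p = count + 21  # -> p = 39
count = count * 3  # -> count = 54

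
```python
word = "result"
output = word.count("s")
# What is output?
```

Answer: 1

Derivation:
Trace (tracking output):
word = 'result'  # -> word = 'result'
output = word.count('s')  # -> output = 1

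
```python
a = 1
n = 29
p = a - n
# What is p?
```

Trace (tracking p):
a = 1  # -> a = 1
n = 29  # -> n = 29
p = a - n  # -> p = -28

Answer: -28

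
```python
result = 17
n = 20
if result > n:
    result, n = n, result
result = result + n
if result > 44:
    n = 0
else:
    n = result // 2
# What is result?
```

Answer: 37

Derivation:
Trace (tracking result):
result = 17  # -> result = 17
n = 20  # -> n = 20
if result > n:  # condition is False
result = result + n  # -> result = 37
if result > 44:  # condition is False
else:
    n = result // 2  # -> n = 18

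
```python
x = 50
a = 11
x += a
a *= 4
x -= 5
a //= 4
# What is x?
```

Answer: 56

Derivation:
Trace (tracking x):
x = 50  # -> x = 50
a = 11  # -> a = 11
x += a  # -> x = 61
a *= 4  # -> a = 44
x -= 5  # -> x = 56
a //= 4  # -> a = 11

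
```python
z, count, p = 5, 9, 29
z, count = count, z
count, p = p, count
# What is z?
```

Answer: 9

Derivation:
Trace (tracking z):
z, count, p = (5, 9, 29)  # -> z = 5, count = 9, p = 29
z, count = (count, z)  # -> z = 9, count = 5
count, p = (p, count)  # -> count = 29, p = 5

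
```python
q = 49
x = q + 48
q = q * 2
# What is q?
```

Answer: 98

Derivation:
Trace (tracking q):
q = 49  # -> q = 49
x = q + 48  # -> x = 97
q = q * 2  # -> q = 98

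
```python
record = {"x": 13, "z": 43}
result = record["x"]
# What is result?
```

Trace (tracking result):
record = {'x': 13, 'z': 43}  # -> record = {'x': 13, 'z': 43}
result = record['x']  # -> result = 13

Answer: 13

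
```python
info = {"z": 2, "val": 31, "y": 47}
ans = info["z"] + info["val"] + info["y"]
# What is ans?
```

Trace (tracking ans):
info = {'z': 2, 'val': 31, 'y': 47}  # -> info = {'z': 2, 'val': 31, 'y': 47}
ans = info['z'] + info['val'] + info['y']  # -> ans = 80

Answer: 80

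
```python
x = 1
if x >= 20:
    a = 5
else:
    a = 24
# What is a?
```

Trace (tracking a):
x = 1  # -> x = 1
if x >= 20:  # condition is False
else:
    a = 24  # -> a = 24

Answer: 24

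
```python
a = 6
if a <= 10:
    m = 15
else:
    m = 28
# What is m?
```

Trace (tracking m):
a = 6  # -> a = 6
if a <= 10:  # condition is True
    m = 15  # -> m = 15

Answer: 15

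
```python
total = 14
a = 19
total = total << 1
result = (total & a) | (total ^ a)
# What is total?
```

Trace (tracking total):
total = 14  # -> total = 14
a = 19  # -> a = 19
total = total << 1  # -> total = 28
result = total & a | total ^ a  # -> result = 31

Answer: 28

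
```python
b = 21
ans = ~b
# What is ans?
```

Trace (tracking ans):
b = 21  # -> b = 21
ans = ~b  # -> ans = -22

Answer: -22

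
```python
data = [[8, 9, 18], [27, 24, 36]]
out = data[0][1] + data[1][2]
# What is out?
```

Trace (tracking out):
data = [[8, 9, 18], [27, 24, 36]]  # -> data = [[8, 9, 18], [27, 24, 36]]
out = data[0][1] + data[1][2]  # -> out = 45

Answer: 45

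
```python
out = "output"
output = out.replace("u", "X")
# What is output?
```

Trace (tracking output):
out = 'output'  # -> out = 'output'
output = out.replace('u', 'X')  # -> output = 'oXtpXt'

Answer: 'oXtpXt'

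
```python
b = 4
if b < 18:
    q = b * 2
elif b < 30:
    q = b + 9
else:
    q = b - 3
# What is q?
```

Trace (tracking q):
b = 4  # -> b = 4
if b < 18:  # condition is True
    q = b * 2  # -> q = 8

Answer: 8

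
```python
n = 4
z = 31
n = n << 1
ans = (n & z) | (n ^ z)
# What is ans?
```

Answer: 31

Derivation:
Trace (tracking ans):
n = 4  # -> n = 4
z = 31  # -> z = 31
n = n << 1  # -> n = 8
ans = n & z | n ^ z  # -> ans = 31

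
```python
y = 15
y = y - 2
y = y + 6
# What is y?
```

Answer: 19

Derivation:
Trace (tracking y):
y = 15  # -> y = 15
y = y - 2  # -> y = 13
y = y + 6  # -> y = 19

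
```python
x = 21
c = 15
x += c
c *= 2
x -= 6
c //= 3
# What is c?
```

Trace (tracking c):
x = 21  # -> x = 21
c = 15  # -> c = 15
x += c  # -> x = 36
c *= 2  # -> c = 30
x -= 6  # -> x = 30
c //= 3  # -> c = 10

Answer: 10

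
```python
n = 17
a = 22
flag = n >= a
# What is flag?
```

Trace (tracking flag):
n = 17  # -> n = 17
a = 22  # -> a = 22
flag = n >= a  # -> flag = False

Answer: False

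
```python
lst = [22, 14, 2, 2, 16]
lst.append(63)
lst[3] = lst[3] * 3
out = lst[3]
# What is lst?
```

Answer: [22, 14, 2, 6, 16, 63]

Derivation:
Trace (tracking lst):
lst = [22, 14, 2, 2, 16]  # -> lst = [22, 14, 2, 2, 16]
lst.append(63)  # -> lst = [22, 14, 2, 2, 16, 63]
lst[3] = lst[3] * 3  # -> lst = [22, 14, 2, 6, 16, 63]
out = lst[3]  # -> out = 6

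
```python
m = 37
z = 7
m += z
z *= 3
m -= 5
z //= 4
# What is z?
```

Answer: 5

Derivation:
Trace (tracking z):
m = 37  # -> m = 37
z = 7  # -> z = 7
m += z  # -> m = 44
z *= 3  # -> z = 21
m -= 5  # -> m = 39
z //= 4  # -> z = 5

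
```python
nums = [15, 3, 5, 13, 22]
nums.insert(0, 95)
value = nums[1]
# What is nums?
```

Answer: [95, 15, 3, 5, 13, 22]

Derivation:
Trace (tracking nums):
nums = [15, 3, 5, 13, 22]  # -> nums = [15, 3, 5, 13, 22]
nums.insert(0, 95)  # -> nums = [95, 15, 3, 5, 13, 22]
value = nums[1]  # -> value = 15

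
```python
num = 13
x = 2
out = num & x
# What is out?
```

Answer: 0

Derivation:
Trace (tracking out):
num = 13  # -> num = 13
x = 2  # -> x = 2
out = num & x  # -> out = 0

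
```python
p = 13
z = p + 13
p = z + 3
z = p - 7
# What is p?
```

Answer: 29

Derivation:
Trace (tracking p):
p = 13  # -> p = 13
z = p + 13  # -> z = 26
p = z + 3  # -> p = 29
z = p - 7  # -> z = 22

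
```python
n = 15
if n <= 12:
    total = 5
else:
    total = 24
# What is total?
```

Answer: 24

Derivation:
Trace (tracking total):
n = 15  # -> n = 15
if n <= 12:  # condition is False
else:
    total = 24  # -> total = 24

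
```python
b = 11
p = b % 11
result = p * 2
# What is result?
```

Trace (tracking result):
b = 11  # -> b = 11
p = b % 11  # -> p = 0
result = p * 2  # -> result = 0

Answer: 0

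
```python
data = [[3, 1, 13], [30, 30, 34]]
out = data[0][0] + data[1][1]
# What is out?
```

Trace (tracking out):
data = [[3, 1, 13], [30, 30, 34]]  # -> data = [[3, 1, 13], [30, 30, 34]]
out = data[0][0] + data[1][1]  # -> out = 33

Answer: 33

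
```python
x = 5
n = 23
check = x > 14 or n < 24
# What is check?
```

Trace (tracking check):
x = 5  # -> x = 5
n = 23  # -> n = 23
check = x > 14 or n < 24  # -> check = True

Answer: True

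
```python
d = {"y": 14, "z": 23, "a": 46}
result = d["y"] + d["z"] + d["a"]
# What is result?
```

Trace (tracking result):
d = {'y': 14, 'z': 23, 'a': 46}  # -> d = {'y': 14, 'z': 23, 'a': 46}
result = d['y'] + d['z'] + d['a']  # -> result = 83

Answer: 83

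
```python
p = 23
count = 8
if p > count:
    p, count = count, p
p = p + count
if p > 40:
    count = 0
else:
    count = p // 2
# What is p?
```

Trace (tracking p):
p = 23  # -> p = 23
count = 8  # -> count = 8
if p > count:  # condition is True
    p, count = (count, p)  # -> p = 8, count = 23
p = p + count  # -> p = 31
if p > 40:  # condition is False
else:
    count = p // 2  # -> count = 15

Answer: 31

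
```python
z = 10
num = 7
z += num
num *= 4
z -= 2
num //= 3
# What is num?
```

Answer: 9

Derivation:
Trace (tracking num):
z = 10  # -> z = 10
num = 7  # -> num = 7
z += num  # -> z = 17
num *= 4  # -> num = 28
z -= 2  # -> z = 15
num //= 3  # -> num = 9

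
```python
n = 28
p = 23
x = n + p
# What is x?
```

Answer: 51

Derivation:
Trace (tracking x):
n = 28  # -> n = 28
p = 23  # -> p = 23
x = n + p  # -> x = 51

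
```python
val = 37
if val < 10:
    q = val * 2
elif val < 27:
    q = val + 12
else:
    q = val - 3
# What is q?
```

Answer: 34

Derivation:
Trace (tracking q):
val = 37  # -> val = 37
if val < 10:  # condition is False
elif val < 27:  # condition is False
else:
    q = val - 3  # -> q = 34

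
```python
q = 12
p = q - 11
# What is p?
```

Trace (tracking p):
q = 12  # -> q = 12
p = q - 11  # -> p = 1

Answer: 1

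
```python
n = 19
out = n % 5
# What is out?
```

Trace (tracking out):
n = 19  # -> n = 19
out = n % 5  # -> out = 4

Answer: 4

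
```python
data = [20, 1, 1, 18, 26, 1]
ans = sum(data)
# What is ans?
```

Trace (tracking ans):
data = [20, 1, 1, 18, 26, 1]  # -> data = [20, 1, 1, 18, 26, 1]
ans = sum(data)  # -> ans = 67

Answer: 67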